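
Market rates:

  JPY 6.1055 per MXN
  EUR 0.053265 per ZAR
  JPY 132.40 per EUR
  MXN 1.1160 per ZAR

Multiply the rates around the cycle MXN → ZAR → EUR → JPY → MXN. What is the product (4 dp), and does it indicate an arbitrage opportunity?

1.0350 (arbitrage exists)

Around MXN → ZAR → EUR → JPY → MXN: 1 ÷ 1.1160 × 0.053265 × 132.40 ÷ 6.1055 = 1.035010
Product > 1; profitable direction is MXN → ZAR → EUR → JPY → MXN.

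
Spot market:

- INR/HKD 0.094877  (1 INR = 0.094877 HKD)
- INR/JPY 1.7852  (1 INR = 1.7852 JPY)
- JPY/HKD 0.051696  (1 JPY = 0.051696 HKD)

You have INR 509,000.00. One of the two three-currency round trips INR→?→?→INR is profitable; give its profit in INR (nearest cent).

Profitable loop is INR → HKD → JPY → INR:
INR 509,000.00 × 0.094877 = HKD 48,292.39
HKD 48,292.39 ÷ 0.051696 = JPY 934,161
JPY 934,161 ÷ 1.7852 = INR 523,280.93
Profit = INR 523,280.93 − INR 509,000.00

Profit: INR 14,280.93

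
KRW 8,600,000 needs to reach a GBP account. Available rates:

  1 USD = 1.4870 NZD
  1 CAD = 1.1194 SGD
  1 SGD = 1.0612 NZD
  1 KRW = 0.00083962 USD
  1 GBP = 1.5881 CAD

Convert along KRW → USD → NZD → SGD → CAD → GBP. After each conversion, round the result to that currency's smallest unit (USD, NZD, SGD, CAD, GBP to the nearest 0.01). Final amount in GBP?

GBP 5,691.57

KRW 8,600,000 × 0.00083962 = USD 7,220.73
USD 7,220.73 × 1.4870 = NZD 10,737.23
NZD 10,737.23 ÷ 1.0612 = SGD 10,118.01
SGD 10,118.01 ÷ 1.1194 = CAD 9,038.78
CAD 9,038.78 ÷ 1.5881 = GBP 5,691.57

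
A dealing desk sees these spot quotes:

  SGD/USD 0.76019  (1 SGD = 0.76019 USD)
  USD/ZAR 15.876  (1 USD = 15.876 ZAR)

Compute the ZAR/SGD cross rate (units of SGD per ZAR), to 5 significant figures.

1 ZAR ÷ 15.876 = 0.0629882 USD
0.0629882 USD ÷ 0.76019 = 0.0828584 SGD

ZAR/SGD = 0.082858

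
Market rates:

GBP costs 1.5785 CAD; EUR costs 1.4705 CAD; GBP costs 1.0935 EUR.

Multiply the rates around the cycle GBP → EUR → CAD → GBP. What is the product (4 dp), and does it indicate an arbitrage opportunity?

Around GBP → EUR → CAD → GBP: 1 × 1.0935 × 1.4705 ÷ 1.5785 = 1.018683
Product > 1; profitable direction is GBP → EUR → CAD → GBP.

1.0187 (arbitrage exists)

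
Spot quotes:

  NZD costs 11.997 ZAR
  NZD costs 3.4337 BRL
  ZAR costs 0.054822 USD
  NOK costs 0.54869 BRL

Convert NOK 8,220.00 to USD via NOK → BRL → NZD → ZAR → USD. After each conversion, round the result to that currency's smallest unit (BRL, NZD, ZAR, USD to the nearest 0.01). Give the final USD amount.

NOK 8,220.00 × 0.54869 = BRL 4,510.23
BRL 4,510.23 ÷ 3.4337 = NZD 1,313.52
NZD 1,313.52 × 11.997 = ZAR 15,758.30
ZAR 15,758.30 × 0.054822 = USD 863.90

USD 863.90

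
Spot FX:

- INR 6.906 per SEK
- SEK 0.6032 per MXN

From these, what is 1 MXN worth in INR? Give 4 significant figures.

1 MXN × 0.6032 = 0.6032 SEK
0.6032 SEK × 6.906 = 4.1657 INR

MXN/INR = 4.166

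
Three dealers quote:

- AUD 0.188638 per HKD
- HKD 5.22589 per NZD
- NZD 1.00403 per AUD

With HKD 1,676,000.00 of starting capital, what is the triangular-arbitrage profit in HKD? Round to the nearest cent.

Profitable loop is HKD → NZD → AUD → HKD:
HKD 1,676,000.00 ÷ 5.22589 = NZD 320,710.92
NZD 320,710.92 ÷ 1.00403 = AUD 319,423.64
AUD 319,423.64 ÷ 0.188638 = HKD 1,693,315.48
Profit = HKD 1,693,315.48 − HKD 1,676,000.00

Profit: HKD 17,315.48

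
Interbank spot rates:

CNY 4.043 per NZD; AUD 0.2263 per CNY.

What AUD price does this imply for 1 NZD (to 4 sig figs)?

NZD/AUD = 0.9149

1 NZD × 4.043 = 4.043 CNY
4.043 CNY × 0.2263 = 0.914931 AUD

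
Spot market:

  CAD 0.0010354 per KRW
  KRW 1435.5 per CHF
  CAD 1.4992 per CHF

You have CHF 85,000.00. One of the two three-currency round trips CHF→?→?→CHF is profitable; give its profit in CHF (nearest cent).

Profit: CHF 736.77

Profitable loop is CHF → CAD → KRW → CHF:
CHF 85,000.00 × 1.4992 = CAD 127,432.00
CAD 127,432.00 ÷ 0.0010354 = KRW 123,075,140
KRW 123,075,140 ÷ 1435.5 = CHF 85,736.77
Profit = CHF 85,736.77 − CHF 85,000.00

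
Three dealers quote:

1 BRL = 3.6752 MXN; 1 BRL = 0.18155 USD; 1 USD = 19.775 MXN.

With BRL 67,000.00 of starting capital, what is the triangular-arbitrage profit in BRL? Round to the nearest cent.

Profit: BRL 1,587.19

Profitable loop is BRL → MXN → USD → BRL:
BRL 67,000.00 × 3.6752 = MXN 246,238.40
MXN 246,238.40 ÷ 19.775 = USD 12,452.01
USD 12,452.01 ÷ 0.18155 = BRL 68,587.19
Profit = BRL 68,587.19 − BRL 67,000.00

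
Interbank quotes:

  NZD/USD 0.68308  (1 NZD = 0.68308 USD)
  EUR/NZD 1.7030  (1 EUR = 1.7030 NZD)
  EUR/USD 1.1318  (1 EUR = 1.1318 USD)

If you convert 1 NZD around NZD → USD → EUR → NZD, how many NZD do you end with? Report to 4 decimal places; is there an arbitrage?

1.0278 (arbitrage exists)

Around NZD → USD → EUR → NZD: 1 × 0.68308 ÷ 1.1318 × 1.7030 = 1.027819
Product > 1; profitable direction is NZD → USD → EUR → NZD.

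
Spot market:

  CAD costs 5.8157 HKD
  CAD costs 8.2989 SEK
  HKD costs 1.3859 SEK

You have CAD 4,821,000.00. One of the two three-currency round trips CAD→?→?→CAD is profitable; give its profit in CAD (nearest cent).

Profit: CAD 142,908.56

Profitable loop is CAD → SEK → HKD → CAD:
CAD 4,821,000.00 × 8.2989 = SEK 40,008,996.90
SEK 40,008,996.90 ÷ 1.3859 = HKD 28,868,603.00
HKD 28,868,603.00 ÷ 5.8157 = CAD 4,963,908.56
Profit = CAD 4,963,908.56 − CAD 4,821,000.00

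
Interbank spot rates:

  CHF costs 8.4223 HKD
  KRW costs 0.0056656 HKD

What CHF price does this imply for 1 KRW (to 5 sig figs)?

1 KRW × 0.0056656 = 0.0056656 HKD
0.0056656 HKD ÷ 8.4223 = 0.00067269 CHF

KRW/CHF = 0.00067269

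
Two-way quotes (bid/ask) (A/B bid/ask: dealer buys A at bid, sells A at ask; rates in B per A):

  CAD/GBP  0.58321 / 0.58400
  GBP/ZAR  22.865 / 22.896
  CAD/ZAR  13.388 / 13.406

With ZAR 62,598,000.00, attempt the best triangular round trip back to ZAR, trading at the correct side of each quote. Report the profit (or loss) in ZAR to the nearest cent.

Best loop ZAR → GBP → CAD → ZAR:
ZAR 62,598,000.00 ÷ 22.896 (buy GBP at ask) = GBP 2,734,014.68
GBP 2,734,014.68 ÷ 0.58400 (buy CAD at ask) = CAD 4,681,531.98
CAD 4,681,531.98 × 13.388 (sell CAD at bid) = ZAR 62,676,350.12

Net profit: ZAR 78,350.12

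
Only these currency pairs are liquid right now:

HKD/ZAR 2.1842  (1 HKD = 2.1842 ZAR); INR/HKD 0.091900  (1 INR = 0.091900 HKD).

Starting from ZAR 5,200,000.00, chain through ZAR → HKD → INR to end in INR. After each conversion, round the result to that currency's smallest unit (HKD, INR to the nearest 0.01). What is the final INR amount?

INR 25,905,705.77

ZAR 5,200,000.00 ÷ 2.1842 = HKD 2,380,734.36
HKD 2,380,734.36 ÷ 0.091900 = INR 25,905,705.77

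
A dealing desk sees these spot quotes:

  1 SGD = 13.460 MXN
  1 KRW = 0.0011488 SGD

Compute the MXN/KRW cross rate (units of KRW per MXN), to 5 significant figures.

MXN/KRW = 64.671

1 MXN ÷ 13.460 = 0.0742942 SGD
0.0742942 SGD ÷ 0.0011488 = 64.6711 KRW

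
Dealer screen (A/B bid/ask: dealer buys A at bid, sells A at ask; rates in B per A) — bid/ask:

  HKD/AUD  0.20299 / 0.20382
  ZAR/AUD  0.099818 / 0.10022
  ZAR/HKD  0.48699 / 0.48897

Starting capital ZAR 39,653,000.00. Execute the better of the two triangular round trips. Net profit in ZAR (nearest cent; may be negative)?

Best loop ZAR → AUD → HKD → ZAR:
ZAR 39,653,000.00 × 0.099818 (sell ZAR at bid) = AUD 3,958,083.15
AUD 3,958,083.15 ÷ 0.20382 (buy HKD at ask) = HKD 19,419,503.26
HKD 19,419,503.26 ÷ 0.48897 (buy ZAR at ask) = ZAR 39,715,122.11

Net profit: ZAR 62,122.11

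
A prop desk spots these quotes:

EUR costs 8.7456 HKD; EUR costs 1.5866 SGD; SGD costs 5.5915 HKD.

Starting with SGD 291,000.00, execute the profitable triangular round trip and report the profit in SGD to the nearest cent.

Profitable loop is SGD → HKD → EUR → SGD:
SGD 291,000.00 × 5.5915 = HKD 1,627,126.50
HKD 1,627,126.50 ÷ 8.7456 = EUR 186,050.87
EUR 186,050.87 × 1.5866 = SGD 295,188.31
Profit = SGD 295,188.31 − SGD 291,000.00

Profit: SGD 4,188.31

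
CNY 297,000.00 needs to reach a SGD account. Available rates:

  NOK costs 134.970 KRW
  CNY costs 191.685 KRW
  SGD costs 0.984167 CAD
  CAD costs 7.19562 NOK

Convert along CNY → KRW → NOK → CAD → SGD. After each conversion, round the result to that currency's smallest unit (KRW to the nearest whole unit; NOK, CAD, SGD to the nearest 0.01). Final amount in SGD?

SGD 59,562.14

CNY 297,000.00 × 191.685 = KRW 56,930,445
KRW 56,930,445 ÷ 134.970 = NOK 421,800.73
NOK 421,800.73 ÷ 7.19562 = CAD 58,619.09
CAD 58,619.09 ÷ 0.984167 = SGD 59,562.14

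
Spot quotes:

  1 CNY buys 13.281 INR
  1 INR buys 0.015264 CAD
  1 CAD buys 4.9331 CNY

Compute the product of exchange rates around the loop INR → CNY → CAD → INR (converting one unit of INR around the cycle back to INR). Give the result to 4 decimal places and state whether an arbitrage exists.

1.0000 (no arbitrage)

Around INR → CNY → CAD → INR: 1 ÷ 13.281 ÷ 4.9331 ÷ 0.015264 = 0.999956
Product ≈ 1 (deviation 0.004%, within rounding noise).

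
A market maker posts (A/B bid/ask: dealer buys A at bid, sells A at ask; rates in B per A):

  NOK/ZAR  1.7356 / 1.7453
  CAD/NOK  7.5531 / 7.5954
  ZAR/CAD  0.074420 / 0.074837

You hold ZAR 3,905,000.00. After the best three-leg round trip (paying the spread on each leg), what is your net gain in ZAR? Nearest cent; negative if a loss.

Best loop ZAR → NOK → CAD → ZAR:
ZAR 3,905,000.00 ÷ 1.7453 (buy NOK at ask) = NOK 2,237,437.69
NOK 2,237,437.69 ÷ 7.5954 (buy CAD at ask) = CAD 294,577.99
CAD 294,577.99 ÷ 0.074837 (buy ZAR at ask) = ZAR 3,936,261.38

Net profit: ZAR 31,261.38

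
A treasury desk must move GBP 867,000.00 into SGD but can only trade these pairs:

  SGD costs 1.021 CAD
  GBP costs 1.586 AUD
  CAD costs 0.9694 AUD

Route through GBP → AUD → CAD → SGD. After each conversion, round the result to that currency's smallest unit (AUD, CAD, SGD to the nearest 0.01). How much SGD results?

SGD 1,389,291.96

GBP 867,000.00 × 1.586 = AUD 1,375,062.00
AUD 1,375,062.00 ÷ 0.9694 = CAD 1,418,467.09
CAD 1,418,467.09 ÷ 1.021 = SGD 1,389,291.96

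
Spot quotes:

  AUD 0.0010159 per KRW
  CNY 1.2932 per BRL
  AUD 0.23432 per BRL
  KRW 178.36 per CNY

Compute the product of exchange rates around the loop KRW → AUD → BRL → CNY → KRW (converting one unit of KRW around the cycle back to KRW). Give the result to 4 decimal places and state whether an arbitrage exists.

Around KRW → AUD → BRL → CNY → KRW: 1 × 0.0010159 ÷ 0.23432 × 1.2932 × 178.36 = 1.000011
Product ≈ 1 (deviation 0.001%, within rounding noise).

1.0000 (no arbitrage)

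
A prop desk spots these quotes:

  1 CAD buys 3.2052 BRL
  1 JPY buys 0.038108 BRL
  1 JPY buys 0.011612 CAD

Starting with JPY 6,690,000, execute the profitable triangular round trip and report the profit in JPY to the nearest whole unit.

Profit: JPY 159,835

Profitable loop is JPY → BRL → CAD → JPY:
JPY 6,690,000 × 0.038108 = BRL 254,942.52
BRL 254,942.52 ÷ 3.2052 = CAD 79,540.28
CAD 79,540.28 ÷ 0.011612 = JPY 6,849,835
Profit = JPY 6,849,835 − JPY 6,690,000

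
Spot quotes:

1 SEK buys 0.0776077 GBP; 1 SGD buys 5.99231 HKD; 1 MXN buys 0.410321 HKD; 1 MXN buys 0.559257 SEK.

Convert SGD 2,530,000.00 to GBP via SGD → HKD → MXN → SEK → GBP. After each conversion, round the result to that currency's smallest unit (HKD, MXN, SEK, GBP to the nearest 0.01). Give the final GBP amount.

GBP 1,603,641.52

SGD 2,530,000.00 × 5.99231 = HKD 15,160,544.30
HKD 15,160,544.30 ÷ 0.410321 = MXN 36,948,009.73
MXN 36,948,009.73 × 0.559257 = SEK 20,663,433.08
SEK 20,663,433.08 × 0.0776077 = GBP 1,603,641.52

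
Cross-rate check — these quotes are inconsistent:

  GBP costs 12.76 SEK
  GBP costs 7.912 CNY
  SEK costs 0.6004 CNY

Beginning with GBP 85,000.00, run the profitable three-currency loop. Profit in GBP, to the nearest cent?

Profitable loop is GBP → CNY → SEK → GBP:
GBP 85,000.00 × 7.912 = CNY 672,520.00
CNY 672,520.00 ÷ 0.6004 = SEK 1,120,119.92
SEK 1,120,119.92 ÷ 12.76 = GBP 87,783.69
Profit = GBP 87,783.69 − GBP 85,000.00

Profit: GBP 2,783.69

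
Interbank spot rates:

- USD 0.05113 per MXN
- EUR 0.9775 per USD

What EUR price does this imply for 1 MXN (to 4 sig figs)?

MXN/EUR = 0.04998

1 MXN × 0.05113 = 0.05113 USD
0.05113 USD × 0.9775 = 0.0499796 EUR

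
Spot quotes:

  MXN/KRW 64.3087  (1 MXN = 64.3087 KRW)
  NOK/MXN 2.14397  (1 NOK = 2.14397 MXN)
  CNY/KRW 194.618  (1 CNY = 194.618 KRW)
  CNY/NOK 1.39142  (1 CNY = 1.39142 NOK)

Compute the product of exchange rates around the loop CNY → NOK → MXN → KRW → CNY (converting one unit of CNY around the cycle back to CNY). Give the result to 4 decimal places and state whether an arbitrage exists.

Around CNY → NOK → MXN → KRW → CNY: 1 × 1.39142 × 2.14397 × 64.3087 ÷ 194.618 = 0.985743
Product < 1; profitable direction is CNY → KRW → MXN → NOK → CNY.

0.9857 (arbitrage exists)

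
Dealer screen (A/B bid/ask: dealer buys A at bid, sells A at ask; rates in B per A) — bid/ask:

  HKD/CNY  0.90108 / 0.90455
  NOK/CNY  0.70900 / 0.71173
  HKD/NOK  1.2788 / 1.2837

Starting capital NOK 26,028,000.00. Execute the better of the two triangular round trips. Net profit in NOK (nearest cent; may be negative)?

Best loop NOK → CNY → HKD → NOK:
NOK 26,028,000.00 × 0.70900 (sell NOK at bid) = CNY 18,453,852.00
CNY 18,453,852.00 ÷ 0.90455 (buy HKD at ask) = HKD 20,401,140.90
HKD 20,401,140.90 × 1.2788 (sell HKD at bid) = NOK 26,088,978.98

Net profit: NOK 60,978.98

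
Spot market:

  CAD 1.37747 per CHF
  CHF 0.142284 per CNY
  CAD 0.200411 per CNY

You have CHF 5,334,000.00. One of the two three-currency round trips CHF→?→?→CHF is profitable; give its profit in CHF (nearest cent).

Profit: CHF 120,266.47

Profitable loop is CHF → CNY → CAD → CHF:
CHF 5,334,000.00 ÷ 0.142284 = CNY 37,488,403.47
CNY 37,488,403.47 × 0.200411 = CAD 7,513,088.43
CAD 7,513,088.43 ÷ 1.37747 = CHF 5,454,266.47
Profit = CHF 5,454,266.47 − CHF 5,334,000.00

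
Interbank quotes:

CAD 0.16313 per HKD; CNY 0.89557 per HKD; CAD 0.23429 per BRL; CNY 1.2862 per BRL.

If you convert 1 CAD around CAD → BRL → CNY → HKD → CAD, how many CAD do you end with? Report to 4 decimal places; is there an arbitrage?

1.0000 (no arbitrage)

Around CAD → BRL → CNY → HKD → CAD: 1 ÷ 0.23429 × 1.2862 ÷ 0.89557 × 0.16313 = 0.999975
Product ≈ 1 (deviation 0.003%, within rounding noise).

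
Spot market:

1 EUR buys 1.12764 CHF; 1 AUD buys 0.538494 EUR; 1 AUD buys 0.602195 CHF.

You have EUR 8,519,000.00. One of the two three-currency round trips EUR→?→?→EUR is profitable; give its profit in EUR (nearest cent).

Profit: EUR 71,190.89

Profitable loop is EUR → CHF → AUD → EUR:
EUR 8,519,000.00 × 1.12764 = CHF 9,606,365.16
CHF 9,606,365.16 ÷ 0.602195 = AUD 15,952,249.95
AUD 15,952,249.95 × 0.538494 = EUR 8,590,190.89
Profit = EUR 8,590,190.89 − EUR 8,519,000.00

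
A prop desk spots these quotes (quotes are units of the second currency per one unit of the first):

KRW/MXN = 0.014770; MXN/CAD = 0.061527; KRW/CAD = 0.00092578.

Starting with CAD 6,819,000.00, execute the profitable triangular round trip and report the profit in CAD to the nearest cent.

Profit: CAD 127,759.28

Profitable loop is CAD → MXN → KRW → CAD:
CAD 6,819,000.00 ÷ 0.061527 = MXN 110,829,391.97
MXN 110,829,391.97 ÷ 0.014770 = KRW 7,503,682,598
KRW 7,503,682,598 × 0.00092578 = CAD 6,946,759.28
Profit = CAD 6,946,759.28 − CAD 6,819,000.00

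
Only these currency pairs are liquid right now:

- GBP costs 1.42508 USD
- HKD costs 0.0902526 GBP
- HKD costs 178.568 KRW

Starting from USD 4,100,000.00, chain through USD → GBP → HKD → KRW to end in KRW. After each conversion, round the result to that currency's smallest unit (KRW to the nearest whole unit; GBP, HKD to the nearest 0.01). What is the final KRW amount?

KRW 5,692,309,736

USD 4,100,000.00 ÷ 1.42508 = GBP 2,877,031.46
GBP 2,877,031.46 ÷ 0.0902526 = HKD 31,877,546.57
HKD 31,877,546.57 × 178.568 = KRW 5,692,309,736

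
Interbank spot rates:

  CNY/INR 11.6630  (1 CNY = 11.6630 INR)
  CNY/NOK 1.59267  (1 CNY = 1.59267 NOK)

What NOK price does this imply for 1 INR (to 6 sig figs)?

INR/NOK = 0.136557

1 INR ÷ 11.6630 = 0.0857412 CNY
0.0857412 CNY × 1.59267 = 0.136557 NOK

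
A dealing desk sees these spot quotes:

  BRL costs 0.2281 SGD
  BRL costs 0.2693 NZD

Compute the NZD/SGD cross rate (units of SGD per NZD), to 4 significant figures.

NZD/SGD = 0.8470

1 NZD ÷ 0.2693 = 3.71333 BRL
3.71333 BRL × 0.2281 = 0.847011 SGD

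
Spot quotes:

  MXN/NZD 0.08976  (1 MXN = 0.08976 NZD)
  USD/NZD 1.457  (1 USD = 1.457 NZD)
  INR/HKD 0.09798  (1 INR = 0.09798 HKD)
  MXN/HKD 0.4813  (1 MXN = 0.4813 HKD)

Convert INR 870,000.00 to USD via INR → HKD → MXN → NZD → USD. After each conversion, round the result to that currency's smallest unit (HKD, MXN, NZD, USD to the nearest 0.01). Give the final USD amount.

INR 870,000.00 × 0.09798 = HKD 85,242.60
HKD 85,242.60 ÷ 0.4813 = MXN 177,109.08
MXN 177,109.08 × 0.08976 = NZD 15,897.31
NZD 15,897.31 ÷ 1.457 = USD 10,910.99

USD 10,910.99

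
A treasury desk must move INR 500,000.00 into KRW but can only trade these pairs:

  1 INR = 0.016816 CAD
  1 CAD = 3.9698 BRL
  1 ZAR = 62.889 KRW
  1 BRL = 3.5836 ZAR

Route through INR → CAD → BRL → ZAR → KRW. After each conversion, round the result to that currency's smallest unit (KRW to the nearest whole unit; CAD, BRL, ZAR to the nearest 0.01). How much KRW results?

KRW 7,522,385

INR 500,000.00 × 0.016816 = CAD 8,408.00
CAD 8,408.00 × 3.9698 = BRL 33,378.08
BRL 33,378.08 × 3.5836 = ZAR 119,613.69
ZAR 119,613.69 × 62.889 = KRW 7,522,385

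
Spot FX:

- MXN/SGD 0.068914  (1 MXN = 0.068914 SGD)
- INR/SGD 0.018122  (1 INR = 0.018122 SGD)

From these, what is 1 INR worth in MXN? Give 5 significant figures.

INR/MXN = 0.26297

1 INR × 0.018122 = 0.018122 SGD
0.018122 SGD ÷ 0.068914 = 0.262965 MXN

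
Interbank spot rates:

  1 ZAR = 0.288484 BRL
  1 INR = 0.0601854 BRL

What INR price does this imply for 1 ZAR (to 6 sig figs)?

ZAR/INR = 4.79326

1 ZAR × 0.288484 = 0.288484 BRL
0.288484 BRL ÷ 0.0601854 = 4.79326 INR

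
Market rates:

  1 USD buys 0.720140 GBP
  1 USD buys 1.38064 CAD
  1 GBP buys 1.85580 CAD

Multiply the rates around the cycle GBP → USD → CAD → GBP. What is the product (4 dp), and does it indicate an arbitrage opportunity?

1.0331 (arbitrage exists)

Around GBP → USD → CAD → GBP: 1 ÷ 0.720140 × 1.38064 ÷ 1.85580 = 1.033076
Product > 1; profitable direction is GBP → USD → CAD → GBP.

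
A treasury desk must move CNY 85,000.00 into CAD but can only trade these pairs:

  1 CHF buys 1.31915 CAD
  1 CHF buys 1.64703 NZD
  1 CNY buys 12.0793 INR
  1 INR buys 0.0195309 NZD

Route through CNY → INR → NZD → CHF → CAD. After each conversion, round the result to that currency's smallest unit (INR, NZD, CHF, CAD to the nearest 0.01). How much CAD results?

CAD 16,061.11

CNY 85,000.00 × 12.0793 = INR 1,026,740.50
INR 1,026,740.50 × 0.0195309 = NZD 20,053.17
NZD 20,053.17 ÷ 1.64703 = CHF 12,175.35
CHF 12,175.35 × 1.31915 = CAD 16,061.11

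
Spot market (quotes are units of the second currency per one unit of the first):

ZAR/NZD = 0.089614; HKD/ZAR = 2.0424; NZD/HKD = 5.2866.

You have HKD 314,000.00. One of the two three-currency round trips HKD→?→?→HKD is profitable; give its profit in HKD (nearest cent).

Profit: HKD 10,516.31

Profitable loop is HKD → NZD → ZAR → HKD:
HKD 314,000.00 ÷ 5.2866 = NZD 59,395.45
NZD 59,395.45 ÷ 0.089614 = ZAR 662,792.12
ZAR 662,792.12 ÷ 2.0424 = HKD 324,516.31
Profit = HKD 324,516.31 − HKD 314,000.00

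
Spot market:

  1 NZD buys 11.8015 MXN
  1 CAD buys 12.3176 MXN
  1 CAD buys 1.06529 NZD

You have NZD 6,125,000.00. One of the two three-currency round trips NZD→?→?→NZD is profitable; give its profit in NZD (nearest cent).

Profitable loop is NZD → MXN → CAD → NZD:
NZD 6,125,000.00 × 11.8015 = MXN 72,284,187.50
MXN 72,284,187.50 ÷ 12.3176 = CAD 5,868,366.20
CAD 5,868,366.20 × 1.06529 = NZD 6,251,511.83
Profit = NZD 6,251,511.83 − NZD 6,125,000.00

Profit: NZD 126,511.83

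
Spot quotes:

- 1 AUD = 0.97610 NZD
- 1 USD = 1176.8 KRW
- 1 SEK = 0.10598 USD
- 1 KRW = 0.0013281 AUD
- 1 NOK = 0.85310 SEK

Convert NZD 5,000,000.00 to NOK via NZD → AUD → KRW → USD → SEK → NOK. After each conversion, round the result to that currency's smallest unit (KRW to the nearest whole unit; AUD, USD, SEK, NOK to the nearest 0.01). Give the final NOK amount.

NZD 5,000,000.00 ÷ 0.97610 = AUD 5,122,425.98
AUD 5,122,425.98 ÷ 0.0013281 = KRW 3,856,958,045
KRW 3,856,958,045 ÷ 1176.8 = USD 3,277,496.64
USD 3,277,496.64 ÷ 0.10598 = SEK 30,925,614.64
SEK 30,925,614.64 ÷ 0.85310 = NOK 36,250,867.00

NOK 36,250,867.00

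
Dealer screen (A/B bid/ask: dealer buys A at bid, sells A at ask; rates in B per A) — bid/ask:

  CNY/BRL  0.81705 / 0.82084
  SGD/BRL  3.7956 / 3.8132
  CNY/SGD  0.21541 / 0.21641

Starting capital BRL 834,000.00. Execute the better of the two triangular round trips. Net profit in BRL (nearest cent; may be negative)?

Best loop BRL → CNY → SGD → BRL:
BRL 834,000.00 ÷ 0.82084 (buy CNY at ask) = CNY 1,016,032.36
CNY 1,016,032.36 × 0.21541 (sell CNY at bid) = SGD 218,863.53
SGD 218,863.53 × 3.7956 (sell SGD at bid) = BRL 830,718.41

Net result: BRL -3,281.59 (no profitable arbitrage after spreads)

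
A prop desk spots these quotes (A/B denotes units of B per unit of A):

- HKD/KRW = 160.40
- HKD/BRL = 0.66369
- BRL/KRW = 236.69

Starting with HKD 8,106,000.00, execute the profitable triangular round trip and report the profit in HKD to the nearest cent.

Profitable loop is HKD → KRW → BRL → HKD:
HKD 8,106,000.00 × 160.40 = KRW 1,300,202,400
KRW 1,300,202,400 ÷ 236.69 = BRL 5,493,271.37
BRL 5,493,271.37 ÷ 0.66369 = HKD 8,276,863.25
Profit = HKD 8,276,863.25 − HKD 8,106,000.00

Profit: HKD 170,863.25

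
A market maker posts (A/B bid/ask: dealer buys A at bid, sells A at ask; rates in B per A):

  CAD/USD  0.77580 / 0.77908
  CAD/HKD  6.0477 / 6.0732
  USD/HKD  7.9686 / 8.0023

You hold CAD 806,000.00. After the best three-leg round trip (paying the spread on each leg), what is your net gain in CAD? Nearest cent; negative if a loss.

Net profit: CAD 14,444.60

Best loop CAD → USD → HKD → CAD:
CAD 806,000.00 × 0.77580 (sell CAD at bid) = USD 625,294.80
USD 625,294.80 × 7.9686 (sell USD at bid) = HKD 4,982,724.14
HKD 4,982,724.14 ÷ 6.0732 (buy CAD at ask) = CAD 820,444.60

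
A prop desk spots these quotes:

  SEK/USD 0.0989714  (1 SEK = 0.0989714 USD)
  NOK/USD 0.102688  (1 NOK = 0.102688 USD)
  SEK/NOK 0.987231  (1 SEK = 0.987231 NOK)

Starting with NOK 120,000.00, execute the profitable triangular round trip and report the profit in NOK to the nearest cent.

Profitable loop is NOK → USD → SEK → NOK:
NOK 120,000.00 × 0.102688 = USD 12,322.56
USD 12,322.56 ÷ 0.0989714 = SEK 124,506.27
SEK 124,506.27 × 0.987231 = NOK 122,916.45
Profit = NOK 122,916.45 − NOK 120,000.00

Profit: NOK 2,916.45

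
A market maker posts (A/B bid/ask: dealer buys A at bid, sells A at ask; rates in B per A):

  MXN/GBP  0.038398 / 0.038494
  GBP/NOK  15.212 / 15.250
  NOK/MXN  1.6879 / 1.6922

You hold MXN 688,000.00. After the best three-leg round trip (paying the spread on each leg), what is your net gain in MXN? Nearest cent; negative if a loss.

Best loop MXN → NOK → GBP → MXN:
MXN 688,000.00 ÷ 1.6922 (buy NOK at ask) = NOK 406,571.33
NOK 406,571.33 ÷ 15.250 (buy GBP at ask) = GBP 26,660.41
GBP 26,660.41 ÷ 0.038494 (buy MXN at ask) = MXN 692,586.24

Net profit: MXN 4,586.24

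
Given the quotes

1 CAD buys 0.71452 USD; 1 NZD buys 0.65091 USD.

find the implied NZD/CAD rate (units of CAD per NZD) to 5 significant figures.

1 NZD × 0.65091 = 0.65091 USD
0.65091 USD ÷ 0.71452 = 0.910975 CAD

NZD/CAD = 0.91098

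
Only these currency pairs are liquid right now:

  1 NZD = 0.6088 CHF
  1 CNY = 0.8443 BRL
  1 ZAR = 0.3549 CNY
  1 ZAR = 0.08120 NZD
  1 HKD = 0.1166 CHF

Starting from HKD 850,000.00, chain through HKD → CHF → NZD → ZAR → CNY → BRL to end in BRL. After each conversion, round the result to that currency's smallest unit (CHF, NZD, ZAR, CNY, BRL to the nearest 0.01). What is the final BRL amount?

BRL 600,744.20

HKD 850,000.00 × 0.1166 = CHF 99,110.00
CHF 99,110.00 ÷ 0.6088 = NZD 162,795.66
NZD 162,795.66 ÷ 0.08120 = ZAR 2,004,872.66
ZAR 2,004,872.66 × 0.3549 = CNY 711,529.31
CNY 711,529.31 × 0.8443 = BRL 600,744.20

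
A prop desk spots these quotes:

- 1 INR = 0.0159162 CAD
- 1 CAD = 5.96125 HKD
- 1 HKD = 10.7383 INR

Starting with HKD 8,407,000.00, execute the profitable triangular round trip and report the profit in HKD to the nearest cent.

Profitable loop is HKD → INR → CAD → HKD:
HKD 8,407,000.00 × 10.7383 = INR 90,276,888.10
INR 90,276,888.10 × 0.0159162 = CAD 1,436,865.01
CAD 1,436,865.01 × 5.96125 = HKD 8,565,511.52
Profit = HKD 8,565,511.52 − HKD 8,407,000.00

Profit: HKD 158,511.52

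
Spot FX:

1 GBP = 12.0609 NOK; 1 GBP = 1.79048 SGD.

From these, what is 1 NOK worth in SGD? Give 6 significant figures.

1 NOK ÷ 12.0609 = 0.0829126 GBP
0.0829126 GBP × 1.79048 = 0.148453 SGD

NOK/SGD = 0.148453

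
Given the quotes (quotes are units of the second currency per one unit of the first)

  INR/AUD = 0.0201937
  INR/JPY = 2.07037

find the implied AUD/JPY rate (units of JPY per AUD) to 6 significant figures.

1 AUD ÷ 0.0201937 = 49.5204 INR
49.5204 INR × 2.07037 = 102.526 JPY

AUD/JPY = 102.526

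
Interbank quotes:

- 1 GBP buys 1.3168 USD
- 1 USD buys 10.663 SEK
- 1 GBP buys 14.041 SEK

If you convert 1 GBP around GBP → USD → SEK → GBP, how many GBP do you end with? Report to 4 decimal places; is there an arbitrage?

Around GBP → USD → SEK → GBP: 1 × 1.3168 × 10.663 ÷ 14.041 = 1.000003
Product ≈ 1 (deviation 0.000%, within rounding noise).

1.0000 (no arbitrage)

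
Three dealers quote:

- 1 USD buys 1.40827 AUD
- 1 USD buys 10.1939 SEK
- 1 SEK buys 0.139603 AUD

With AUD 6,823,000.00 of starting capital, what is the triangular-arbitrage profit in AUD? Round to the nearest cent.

Profit: AUD 71,845.89

Profitable loop is AUD → USD → SEK → AUD:
AUD 6,823,000.00 ÷ 1.40827 = USD 4,844,951.61
USD 4,844,951.61 × 10.1939 = SEK 49,388,952.19
SEK 49,388,952.19 × 0.139603 = AUD 6,894,845.89
Profit = AUD 6,894,845.89 − AUD 6,823,000.00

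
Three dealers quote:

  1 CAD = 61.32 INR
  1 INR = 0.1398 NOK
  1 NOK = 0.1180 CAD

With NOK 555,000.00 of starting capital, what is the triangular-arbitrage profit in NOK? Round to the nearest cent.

Profitable loop is NOK → CAD → INR → NOK:
NOK 555,000.00 × 0.1180 = CAD 65,490.00
CAD 65,490.00 × 61.32 = INR 4,015,846.80
INR 4,015,846.80 × 0.1398 = NOK 561,415.38
Profit = NOK 561,415.38 − NOK 555,000.00

Profit: NOK 6,415.38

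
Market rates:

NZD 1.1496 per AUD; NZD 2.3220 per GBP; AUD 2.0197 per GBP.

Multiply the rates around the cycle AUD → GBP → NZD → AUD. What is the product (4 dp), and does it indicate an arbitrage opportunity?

Around AUD → GBP → NZD → AUD: 1 ÷ 2.0197 × 2.3220 ÷ 1.1496 = 1.000066
Product ≈ 1 (deviation 0.007%, within rounding noise).

1.0001 (no arbitrage)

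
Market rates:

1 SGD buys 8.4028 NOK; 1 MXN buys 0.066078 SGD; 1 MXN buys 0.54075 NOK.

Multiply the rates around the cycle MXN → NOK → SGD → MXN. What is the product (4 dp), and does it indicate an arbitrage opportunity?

Around MXN → NOK → SGD → MXN: 1 × 0.54075 ÷ 8.4028 ÷ 0.066078 = 0.973903
Product < 1; profitable direction is MXN → SGD → NOK → MXN.

0.9739 (arbitrage exists)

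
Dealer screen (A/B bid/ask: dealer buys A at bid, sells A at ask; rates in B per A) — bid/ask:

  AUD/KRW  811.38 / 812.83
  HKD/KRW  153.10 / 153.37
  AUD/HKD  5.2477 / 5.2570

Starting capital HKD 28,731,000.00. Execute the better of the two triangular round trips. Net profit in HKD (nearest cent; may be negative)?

Net profit: HKD 182,232.33

Best loop HKD → AUD → KRW → HKD:
HKD 28,731,000.00 ÷ 5.2570 (buy AUD at ask) = AUD 5,465,284.38
AUD 5,465,284.38 × 811.38 (sell AUD at bid) = KRW 4,434,422,442
KRW 4,434,422,442 ÷ 153.37 (buy HKD at ask) = HKD 28,913,232.33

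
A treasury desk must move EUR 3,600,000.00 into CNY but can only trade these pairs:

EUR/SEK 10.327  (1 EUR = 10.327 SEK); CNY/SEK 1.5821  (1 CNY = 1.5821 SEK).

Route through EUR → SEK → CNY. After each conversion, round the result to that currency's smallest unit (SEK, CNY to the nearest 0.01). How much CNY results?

CNY 23,498,641.05

EUR 3,600,000.00 × 10.327 = SEK 37,177,200.00
SEK 37,177,200.00 ÷ 1.5821 = CNY 23,498,641.05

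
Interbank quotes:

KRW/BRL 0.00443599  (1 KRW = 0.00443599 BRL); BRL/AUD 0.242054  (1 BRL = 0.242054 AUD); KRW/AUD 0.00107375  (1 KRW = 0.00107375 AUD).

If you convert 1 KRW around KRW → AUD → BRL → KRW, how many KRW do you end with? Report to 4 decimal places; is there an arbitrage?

Around KRW → AUD → BRL → KRW: 1 × 0.00107375 ÷ 0.242054 ÷ 0.00443599 = 1.000001
Product ≈ 1 (deviation 0.000%, within rounding noise).

1.0000 (no arbitrage)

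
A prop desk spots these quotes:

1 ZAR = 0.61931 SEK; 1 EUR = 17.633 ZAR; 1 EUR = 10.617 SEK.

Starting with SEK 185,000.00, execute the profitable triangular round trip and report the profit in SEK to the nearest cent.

Profitable loop is SEK → EUR → ZAR → SEK:
SEK 185,000.00 ÷ 10.617 = EUR 17,424.88
EUR 17,424.88 × 17.633 = ZAR 307,252.99
ZAR 307,252.99 × 0.61931 = SEK 190,284.85
Profit = SEK 190,284.85 − SEK 185,000.00

Profit: SEK 5,284.85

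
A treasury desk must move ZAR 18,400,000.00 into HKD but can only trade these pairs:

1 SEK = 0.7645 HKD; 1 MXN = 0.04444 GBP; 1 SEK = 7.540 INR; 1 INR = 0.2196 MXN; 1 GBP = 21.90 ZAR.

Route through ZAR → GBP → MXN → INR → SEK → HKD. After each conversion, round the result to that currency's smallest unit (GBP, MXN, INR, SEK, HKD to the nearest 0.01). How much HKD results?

HKD 8,729,180.36

ZAR 18,400,000.00 ÷ 21.90 = GBP 840,182.65
GBP 840,182.65 ÷ 0.04444 = MXN 18,906,000.23
MXN 18,906,000.23 ÷ 0.2196 = INR 86,092,897.22
INR 86,092,897.22 ÷ 7.540 = SEK 11,418,156.13
SEK 11,418,156.13 × 0.7645 = HKD 8,729,180.36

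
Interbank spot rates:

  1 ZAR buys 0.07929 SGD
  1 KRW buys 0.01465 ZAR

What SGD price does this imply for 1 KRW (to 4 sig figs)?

1 KRW × 0.01465 = 0.01465 ZAR
0.01465 ZAR × 0.07929 = 0.0011616 SGD

KRW/SGD = 0.001162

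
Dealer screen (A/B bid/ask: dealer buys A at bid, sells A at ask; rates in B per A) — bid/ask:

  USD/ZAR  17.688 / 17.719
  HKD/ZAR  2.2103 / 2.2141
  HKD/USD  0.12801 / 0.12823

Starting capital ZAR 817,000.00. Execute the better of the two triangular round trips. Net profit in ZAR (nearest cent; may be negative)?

Best loop ZAR → HKD → USD → ZAR:
ZAR 817,000.00 ÷ 2.2141 (buy HKD at ask) = HKD 368,998.69
HKD 368,998.69 × 0.12801 (sell HKD at bid) = USD 47,235.52
USD 47,235.52 × 17.688 (sell USD at bid) = ZAR 835,501.92

Net profit: ZAR 18,501.92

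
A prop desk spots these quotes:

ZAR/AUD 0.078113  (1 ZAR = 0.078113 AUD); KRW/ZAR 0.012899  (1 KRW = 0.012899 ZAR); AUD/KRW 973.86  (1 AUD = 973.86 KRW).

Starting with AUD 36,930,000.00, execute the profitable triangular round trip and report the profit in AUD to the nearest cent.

Profitable loop is AUD → ZAR → KRW → AUD:
AUD 36,930,000.00 ÷ 0.078113 = ZAR 472,776,618.49
ZAR 472,776,618.49 ÷ 0.012899 = KRW 36,652,191,526
KRW 36,652,191,526 ÷ 973.86 = AUD 37,635,996.47
Profit = AUD 37,635,996.47 − AUD 36,930,000.00

Profit: AUD 705,996.47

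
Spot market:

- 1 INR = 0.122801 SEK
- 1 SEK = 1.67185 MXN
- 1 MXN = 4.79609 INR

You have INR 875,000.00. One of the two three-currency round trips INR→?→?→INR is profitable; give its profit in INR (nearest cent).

Profitable loop is INR → MXN → SEK → INR:
INR 875,000.00 ÷ 4.79609 = MXN 182,440.28
MXN 182,440.28 ÷ 1.67185 = SEK 109,124.79
SEK 109,124.79 ÷ 0.122801 = INR 888,631.12
Profit = INR 888,631.12 − INR 875,000.00

Profit: INR 13,631.12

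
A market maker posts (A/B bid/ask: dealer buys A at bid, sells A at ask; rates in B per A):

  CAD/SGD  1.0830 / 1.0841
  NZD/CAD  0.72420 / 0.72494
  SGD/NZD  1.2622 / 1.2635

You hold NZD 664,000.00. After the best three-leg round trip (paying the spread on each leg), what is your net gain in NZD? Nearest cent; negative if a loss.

Best loop NZD → SGD → CAD → NZD:
NZD 664,000.00 ÷ 1.2635 (buy SGD at ask) = SGD 525,524.34
SGD 525,524.34 ÷ 1.0841 (buy CAD at ask) = CAD 484,756.33
CAD 484,756.33 ÷ 0.72494 (buy NZD at ask) = NZD 668,684.76

Net profit: NZD 4,684.76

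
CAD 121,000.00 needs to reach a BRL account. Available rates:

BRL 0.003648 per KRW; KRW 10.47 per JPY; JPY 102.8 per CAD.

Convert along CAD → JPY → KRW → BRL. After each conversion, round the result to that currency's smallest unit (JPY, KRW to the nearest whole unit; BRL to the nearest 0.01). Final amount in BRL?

CAD 121,000.00 × 102.8 = JPY 12,438,800
JPY 12,438,800 × 10.47 = KRW 130,234,236
KRW 130,234,236 × 0.003648 = BRL 475,094.49

BRL 475,094.49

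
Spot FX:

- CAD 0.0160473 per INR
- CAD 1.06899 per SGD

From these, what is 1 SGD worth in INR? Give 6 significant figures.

1 SGD × 1.06899 = 1.06899 CAD
1.06899 CAD ÷ 0.0160473 = 66.6149 INR

SGD/INR = 66.6149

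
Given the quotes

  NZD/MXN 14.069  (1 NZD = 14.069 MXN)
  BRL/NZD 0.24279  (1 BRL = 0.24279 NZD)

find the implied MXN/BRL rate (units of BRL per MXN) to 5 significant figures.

1 MXN ÷ 14.069 = 0.0710783 NZD
0.0710783 NZD ÷ 0.24279 = 0.292756 BRL

MXN/BRL = 0.29276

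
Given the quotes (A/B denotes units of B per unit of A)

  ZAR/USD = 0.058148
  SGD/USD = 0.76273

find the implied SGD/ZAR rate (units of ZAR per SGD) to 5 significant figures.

1 SGD × 0.76273 = 0.76273 USD
0.76273 USD ÷ 0.058148 = 13.117 ZAR

SGD/ZAR = 13.117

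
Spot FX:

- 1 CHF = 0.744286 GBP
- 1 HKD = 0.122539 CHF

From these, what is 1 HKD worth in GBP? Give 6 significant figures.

HKD/GBP = 0.0912041

1 HKD × 0.122539 = 0.122539 CHF
0.122539 CHF × 0.744286 = 0.0912041 GBP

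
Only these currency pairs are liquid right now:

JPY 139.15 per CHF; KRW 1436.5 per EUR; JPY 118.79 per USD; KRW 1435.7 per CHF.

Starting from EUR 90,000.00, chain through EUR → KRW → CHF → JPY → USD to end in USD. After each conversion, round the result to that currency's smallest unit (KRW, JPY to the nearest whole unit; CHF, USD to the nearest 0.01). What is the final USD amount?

EUR 90,000.00 × 1436.5 = KRW 129,285,000
KRW 129,285,000 ÷ 1435.7 = CHF 90,050.15
CHF 90,050.15 × 139.15 = JPY 12,530,478
JPY 12,530,478 ÷ 118.79 = USD 105,484.28

USD 105,484.28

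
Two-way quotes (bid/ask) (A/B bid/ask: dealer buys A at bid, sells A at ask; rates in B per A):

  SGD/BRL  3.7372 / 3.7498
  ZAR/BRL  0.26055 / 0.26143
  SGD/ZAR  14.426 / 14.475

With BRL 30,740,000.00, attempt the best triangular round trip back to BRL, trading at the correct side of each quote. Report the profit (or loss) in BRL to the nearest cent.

Net profit: BRL 72,913.43

Best loop BRL → SGD → ZAR → BRL:
BRL 30,740,000.00 ÷ 3.7498 (buy SGD at ask) = SGD 8,197,770.55
SGD 8,197,770.55 × 14.426 (sell SGD at bid) = ZAR 118,261,037.92
ZAR 118,261,037.92 × 0.26055 (sell ZAR at bid) = BRL 30,812,913.43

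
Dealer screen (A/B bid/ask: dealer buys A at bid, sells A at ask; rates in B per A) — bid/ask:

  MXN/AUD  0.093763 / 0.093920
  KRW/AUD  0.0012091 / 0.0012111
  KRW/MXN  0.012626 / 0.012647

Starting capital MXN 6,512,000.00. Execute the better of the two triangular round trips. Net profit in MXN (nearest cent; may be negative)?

Net profit: MXN 116,740.39

Best loop MXN → KRW → AUD → MXN:
MXN 6,512,000.00 ÷ 0.012647 (buy KRW at ask) = KRW 514,904,720
KRW 514,904,720 × 0.0012091 (sell KRW at bid) = AUD 622,571.30
AUD 622,571.30 ÷ 0.093920 (buy MXN at ask) = MXN 6,628,740.39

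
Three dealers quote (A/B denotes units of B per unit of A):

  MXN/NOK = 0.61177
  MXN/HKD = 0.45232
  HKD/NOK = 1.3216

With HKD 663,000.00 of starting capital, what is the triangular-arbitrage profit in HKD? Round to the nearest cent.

Profit: HKD 15,509.42

Profitable loop is HKD → MXN → NOK → HKD:
HKD 663,000.00 ÷ 0.45232 = MXN 1,465,776.44
MXN 1,465,776.44 × 0.61177 = NOK 896,718.05
NOK 896,718.05 ÷ 1.3216 = HKD 678,509.42
Profit = HKD 678,509.42 − HKD 663,000.00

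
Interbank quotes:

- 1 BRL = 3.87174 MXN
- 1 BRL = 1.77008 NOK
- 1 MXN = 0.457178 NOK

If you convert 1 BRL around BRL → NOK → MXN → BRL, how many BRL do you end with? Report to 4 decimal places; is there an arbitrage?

1.0000 (no arbitrage)

Around BRL → NOK → MXN → BRL: 1 × 1.77008 ÷ 0.457178 ÷ 3.87174 = 1.000003
Product ≈ 1 (deviation 0.000%, within rounding noise).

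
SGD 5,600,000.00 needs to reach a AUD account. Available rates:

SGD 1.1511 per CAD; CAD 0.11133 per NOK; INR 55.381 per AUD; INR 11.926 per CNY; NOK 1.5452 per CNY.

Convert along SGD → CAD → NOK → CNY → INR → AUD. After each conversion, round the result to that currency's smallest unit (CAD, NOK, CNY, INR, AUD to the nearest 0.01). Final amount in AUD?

AUD 6,089,926.85

SGD 5,600,000.00 ÷ 1.1511 = CAD 4,864,911.82
CAD 4,864,911.82 ÷ 0.11133 = NOK 43,698,121.08
NOK 43,698,121.08 ÷ 1.5452 = CNY 28,279,912.68
CNY 28,279,912.68 × 11.926 = INR 337,266,238.62
INR 337,266,238.62 ÷ 55.381 = AUD 6,089,926.85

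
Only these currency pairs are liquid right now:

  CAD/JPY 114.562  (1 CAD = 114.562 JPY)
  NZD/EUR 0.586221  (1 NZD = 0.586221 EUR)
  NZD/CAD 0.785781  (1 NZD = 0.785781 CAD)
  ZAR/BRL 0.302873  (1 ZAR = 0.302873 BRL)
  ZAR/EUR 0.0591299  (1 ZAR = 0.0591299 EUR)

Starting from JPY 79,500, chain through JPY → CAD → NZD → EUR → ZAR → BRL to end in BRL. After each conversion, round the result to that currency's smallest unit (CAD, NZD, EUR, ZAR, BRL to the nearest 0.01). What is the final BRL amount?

BRL 2,651.80

JPY 79,500 ÷ 114.562 = CAD 693.95
CAD 693.95 ÷ 0.785781 = NZD 883.13
NZD 883.13 × 0.586221 = EUR 517.71
EUR 517.71 ÷ 0.0591299 = ZAR 8,755.47
ZAR 8,755.47 × 0.302873 = BRL 2,651.80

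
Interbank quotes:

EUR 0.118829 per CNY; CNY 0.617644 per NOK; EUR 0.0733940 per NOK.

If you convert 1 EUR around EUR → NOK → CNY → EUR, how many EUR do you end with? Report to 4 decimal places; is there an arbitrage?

1.0000 (no arbitrage)

Around EUR → NOK → CNY → EUR: 1 ÷ 0.0733940 × 0.617644 × 0.118829 = 1.000000
Product ≈ 1 (deviation 0.000%, within rounding noise).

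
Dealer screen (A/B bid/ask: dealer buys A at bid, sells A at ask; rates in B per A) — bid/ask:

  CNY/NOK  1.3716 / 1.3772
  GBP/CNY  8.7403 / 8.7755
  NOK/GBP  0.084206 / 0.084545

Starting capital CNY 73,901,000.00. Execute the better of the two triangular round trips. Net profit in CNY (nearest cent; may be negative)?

Best loop CNY → NOK → GBP → CNY:
CNY 73,901,000.00 × 1.3716 (sell CNY at bid) = NOK 101,362,611.60
NOK 101,362,611.60 × 0.084206 (sell NOK at bid) = GBP 8,535,340.07
GBP 8,535,340.07 × 8.7403 (sell GBP at bid) = CNY 74,601,432.83

Net profit: CNY 700,432.83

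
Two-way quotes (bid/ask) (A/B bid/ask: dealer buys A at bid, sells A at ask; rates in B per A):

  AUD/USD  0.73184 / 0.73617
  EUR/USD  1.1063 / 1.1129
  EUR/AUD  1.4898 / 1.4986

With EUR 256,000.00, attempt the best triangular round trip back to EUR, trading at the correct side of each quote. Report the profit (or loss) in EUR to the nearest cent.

Net profit: EUR 713.69

Best loop EUR → USD → AUD → EUR:
EUR 256,000.00 × 1.1063 (sell EUR at bid) = USD 283,212.80
USD 283,212.80 ÷ 0.73617 (buy AUD at ask) = AUD 384,711.14
AUD 384,711.14 ÷ 1.4986 (buy EUR at ask) = EUR 256,713.69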